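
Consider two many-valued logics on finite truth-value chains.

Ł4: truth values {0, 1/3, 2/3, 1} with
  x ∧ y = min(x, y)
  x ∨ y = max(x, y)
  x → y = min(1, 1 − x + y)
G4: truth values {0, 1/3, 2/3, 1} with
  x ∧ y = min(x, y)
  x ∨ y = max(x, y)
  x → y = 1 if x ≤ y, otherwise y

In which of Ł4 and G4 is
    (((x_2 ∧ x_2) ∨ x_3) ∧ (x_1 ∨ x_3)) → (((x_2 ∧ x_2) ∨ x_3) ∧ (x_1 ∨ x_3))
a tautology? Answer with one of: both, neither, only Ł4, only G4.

both

In Ł4: every assignment gives 1 — tautology.
In G4: every assignment gives 1 — tautology.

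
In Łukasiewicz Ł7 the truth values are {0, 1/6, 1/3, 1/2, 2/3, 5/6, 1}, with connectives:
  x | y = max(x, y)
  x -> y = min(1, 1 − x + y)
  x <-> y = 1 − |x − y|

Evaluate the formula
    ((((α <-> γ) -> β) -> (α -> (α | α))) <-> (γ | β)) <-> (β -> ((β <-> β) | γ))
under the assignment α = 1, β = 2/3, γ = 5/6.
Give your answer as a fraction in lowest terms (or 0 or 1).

α <-> γ = 1 <-> 5/6 = 5/6
(α <-> γ) -> β = 5/6 -> 2/3 = 5/6
α | α = 1 | 1 = 1
α -> (α | α) = 1 -> 1 = 1
((α <-> γ) -> β) -> (α -> (α | α)) = 5/6 -> 1 = 1
γ | β = 5/6 | 2/3 = 5/6
(((α <-> γ) -> β) -> (α -> (α | α))) <-> (γ | β) = 1 <-> 5/6 = 5/6
β <-> β = 2/3 <-> 2/3 = 1
(β <-> β) | γ = 1 | 5/6 = 1
β -> ((β <-> β) | γ) = 2/3 -> 1 = 1
((((α <-> γ) -> β) -> (α -> (α | α))) <-> (γ | β)) <-> (β -> ((β <-> β) | γ)) = 5/6 <-> 1 = 5/6

5/6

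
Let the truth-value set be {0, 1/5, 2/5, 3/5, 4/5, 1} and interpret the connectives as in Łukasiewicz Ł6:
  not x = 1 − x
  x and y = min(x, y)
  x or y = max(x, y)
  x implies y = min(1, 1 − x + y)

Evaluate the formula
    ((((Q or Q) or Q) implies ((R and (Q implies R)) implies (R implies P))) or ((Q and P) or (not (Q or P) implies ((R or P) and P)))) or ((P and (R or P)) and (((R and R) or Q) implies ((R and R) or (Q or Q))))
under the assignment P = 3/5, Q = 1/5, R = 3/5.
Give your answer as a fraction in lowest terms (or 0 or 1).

1

Q or Q = 1/5 or 1/5 = 1/5
(Q or Q) or Q = 1/5 or 1/5 = 1/5
Q implies R = 1/5 implies 3/5 = 1
R and (Q implies R) = 3/5 and 1 = 3/5
R implies P = 3/5 implies 3/5 = 1
(R and (Q implies R)) implies (R implies P) = 3/5 implies 1 = 1
((Q or Q) or Q) implies ((R and (Q implies R)) implies (R implies P)) = 1/5 implies 1 = 1
Q and P = 1/5 and 3/5 = 1/5
Q or P = 1/5 or 3/5 = 3/5
not (Q or P) = not 3/5 = 2/5
R or P = 3/5 or 3/5 = 3/5
(R or P) and P = 3/5 and 3/5 = 3/5
not (Q or P) implies ((R or P) and P) = 2/5 implies 3/5 = 1
(Q and P) or (not (Q or P) implies ((R or P) and P)) = 1/5 or 1 = 1
(((Q or Q) or Q) implies ((R and (Q implies R)) implies (R implies P))) or ((Q and P) or (not (Q or P) implies ((R or P) and P))) = 1 or 1 = 1
R or P = 3/5 or 3/5 = 3/5
P and (R or P) = 3/5 and 3/5 = 3/5
R and R = 3/5 and 3/5 = 3/5
(R and R) or Q = 3/5 or 1/5 = 3/5
R and R = 3/5 and 3/5 = 3/5
Q or Q = 1/5 or 1/5 = 1/5
(R and R) or (Q or Q) = 3/5 or 1/5 = 3/5
((R and R) or Q) implies ((R and R) or (Q or Q)) = 3/5 implies 3/5 = 1
(P and (R or P)) and (((R and R) or Q) implies ((R and R) or (Q or Q))) = 3/5 and 1 = 3/5
((((Q or Q) or Q) implies ((R and (Q implies R)) implies (R implies P))) or ((Q and P) or (not (Q or P) implies ((R or P) and P)))) or ((P and (R or P)) and (((R and R) or Q) implies ((R and R) or (Q or Q)))) = 1 or 3/5 = 1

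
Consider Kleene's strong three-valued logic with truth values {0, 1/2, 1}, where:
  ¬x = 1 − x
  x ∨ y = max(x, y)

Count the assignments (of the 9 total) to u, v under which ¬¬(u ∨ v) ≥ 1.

u = 0, v = 0 ↦ 0  <
u = 0, v = 1/2 ↦ 1/2  <
u = 0, v = 1 ↦ 1  ≥
u = 1/2, v = 0 ↦ 1/2  <
u = 1/2, v = 1/2 ↦ 1/2  <
u = 1/2, v = 1 ↦ 1  ≥
u = 1, v = 0 ↦ 1  ≥
u = 1, v = 1/2 ↦ 1  ≥
u = 1, v = 1 ↦ 1  ≥
So 5 of the 9 assignments meet the threshold.

5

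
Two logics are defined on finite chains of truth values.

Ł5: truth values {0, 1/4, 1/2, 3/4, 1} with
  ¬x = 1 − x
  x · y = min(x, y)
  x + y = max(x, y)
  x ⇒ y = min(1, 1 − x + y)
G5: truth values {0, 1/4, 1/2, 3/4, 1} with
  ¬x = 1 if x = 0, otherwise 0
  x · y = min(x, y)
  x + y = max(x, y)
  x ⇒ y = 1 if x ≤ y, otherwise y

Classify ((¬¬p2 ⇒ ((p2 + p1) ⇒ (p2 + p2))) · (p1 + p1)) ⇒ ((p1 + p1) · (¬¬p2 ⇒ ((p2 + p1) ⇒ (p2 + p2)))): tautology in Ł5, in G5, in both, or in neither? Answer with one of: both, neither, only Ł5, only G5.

both

In Ł5: every assignment gives 1 — tautology.
In G5: every assignment gives 1 — tautology.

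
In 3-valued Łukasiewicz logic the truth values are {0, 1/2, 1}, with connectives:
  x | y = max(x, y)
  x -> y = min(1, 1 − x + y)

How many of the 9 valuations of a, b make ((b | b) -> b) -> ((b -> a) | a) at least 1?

a = 0, b = 0 ↦ 1  ≥
a = 0, b = 1/2 ↦ 1/2  <
a = 0, b = 1 ↦ 0  <
a = 1/2, b = 0 ↦ 1  ≥
a = 1/2, b = 1/2 ↦ 1  ≥
a = 1/2, b = 1 ↦ 1/2  <
a = 1, b = 0 ↦ 1  ≥
a = 1, b = 1/2 ↦ 1  ≥
a = 1, b = 1 ↦ 1  ≥
So 6 of the 9 assignments meet the threshold.

6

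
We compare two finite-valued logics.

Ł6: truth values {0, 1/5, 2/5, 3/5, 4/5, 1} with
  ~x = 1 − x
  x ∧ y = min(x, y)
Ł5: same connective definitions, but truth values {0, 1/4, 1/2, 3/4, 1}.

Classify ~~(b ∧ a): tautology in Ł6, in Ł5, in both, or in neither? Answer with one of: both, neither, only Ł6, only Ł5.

In Ł6: at a = 0, b = 0 the value is 0 — not a tautology.
In Ł5: at a = 0, b = 0 the value is 0 — not a tautology.

neither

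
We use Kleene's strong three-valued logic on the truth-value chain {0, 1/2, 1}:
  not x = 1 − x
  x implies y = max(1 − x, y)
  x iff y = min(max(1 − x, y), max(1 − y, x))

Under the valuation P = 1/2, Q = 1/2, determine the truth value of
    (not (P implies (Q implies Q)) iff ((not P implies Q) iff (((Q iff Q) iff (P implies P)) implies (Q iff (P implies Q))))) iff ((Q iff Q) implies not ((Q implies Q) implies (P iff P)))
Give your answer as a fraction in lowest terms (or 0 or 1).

1/2

Q implies Q = 1/2 implies 1/2 = 1/2
P implies (Q implies Q) = 1/2 implies 1/2 = 1/2
not (P implies (Q implies Q)) = not 1/2 = 1/2
not P = not 1/2 = 1/2
not P implies Q = 1/2 implies 1/2 = 1/2
Q iff Q = 1/2 iff 1/2 = 1/2
P implies P = 1/2 implies 1/2 = 1/2
(Q iff Q) iff (P implies P) = 1/2 iff 1/2 = 1/2
P implies Q = 1/2 implies 1/2 = 1/2
Q iff (P implies Q) = 1/2 iff 1/2 = 1/2
((Q iff Q) iff (P implies P)) implies (Q iff (P implies Q)) = 1/2 implies 1/2 = 1/2
(not P implies Q) iff (((Q iff Q) iff (P implies P)) implies (Q iff (P implies Q))) = 1/2 iff 1/2 = 1/2
not (P implies (Q implies Q)) iff ((not P implies Q) iff (((Q iff Q) iff (P implies P)) implies (Q iff (P implies Q)))) = 1/2 iff 1/2 = 1/2
Q iff Q = 1/2 iff 1/2 = 1/2
Q implies Q = 1/2 implies 1/2 = 1/2
P iff P = 1/2 iff 1/2 = 1/2
(Q implies Q) implies (P iff P) = 1/2 implies 1/2 = 1/2
not ((Q implies Q) implies (P iff P)) = not 1/2 = 1/2
(Q iff Q) implies not ((Q implies Q) implies (P iff P)) = 1/2 implies 1/2 = 1/2
(not (P implies (Q implies Q)) iff ((not P implies Q) iff (((Q iff Q) iff (P implies P)) implies (Q iff (P implies Q))))) iff ((Q iff Q) implies not ((Q implies Q) implies (P iff P))) = 1/2 iff 1/2 = 1/2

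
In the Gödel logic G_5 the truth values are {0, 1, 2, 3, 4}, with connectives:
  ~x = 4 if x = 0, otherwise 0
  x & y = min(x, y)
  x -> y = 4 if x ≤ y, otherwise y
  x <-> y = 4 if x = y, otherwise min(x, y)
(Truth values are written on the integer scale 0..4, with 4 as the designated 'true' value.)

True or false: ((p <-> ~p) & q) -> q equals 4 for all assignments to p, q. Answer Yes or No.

At p = 4, q = 2, for instance:
~p = ~4 = 0
p <-> ~p = 4 <-> 0 = 0
(p <-> ~p) & q = 0 & 2 = 0
((p <-> ~p) & q) -> q = 0 -> 2 = 4
and checking the remaining 24 assignments likewise gives ≥ 4 in every case.

Yes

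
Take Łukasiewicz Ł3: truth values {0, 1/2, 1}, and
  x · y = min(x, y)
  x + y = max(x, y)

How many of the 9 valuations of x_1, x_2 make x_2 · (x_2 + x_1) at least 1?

x_1 = 0, x_2 = 0 ↦ 0  <
x_1 = 0, x_2 = 1/2 ↦ 1/2  <
x_1 = 0, x_2 = 1 ↦ 1  ≥
x_1 = 1/2, x_2 = 0 ↦ 0  <
x_1 = 1/2, x_2 = 1/2 ↦ 1/2  <
x_1 = 1/2, x_2 = 1 ↦ 1  ≥
x_1 = 1, x_2 = 0 ↦ 0  <
x_1 = 1, x_2 = 1/2 ↦ 1/2  <
x_1 = 1, x_2 = 1 ↦ 1  ≥
So 3 of the 9 assignments meet the threshold.

3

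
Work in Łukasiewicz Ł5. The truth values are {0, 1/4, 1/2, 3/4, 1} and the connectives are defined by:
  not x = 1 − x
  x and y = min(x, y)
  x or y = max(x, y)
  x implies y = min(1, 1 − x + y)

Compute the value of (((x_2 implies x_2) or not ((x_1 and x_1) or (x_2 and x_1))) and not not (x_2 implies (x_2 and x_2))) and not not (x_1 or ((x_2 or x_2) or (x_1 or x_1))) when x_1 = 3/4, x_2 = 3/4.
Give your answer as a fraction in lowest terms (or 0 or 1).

3/4

x_2 implies x_2 = 3/4 implies 3/4 = 1
x_1 and x_1 = 3/4 and 3/4 = 3/4
x_2 and x_1 = 3/4 and 3/4 = 3/4
(x_1 and x_1) or (x_2 and x_1) = 3/4 or 3/4 = 3/4
not ((x_1 and x_1) or (x_2 and x_1)) = not 3/4 = 1/4
(x_2 implies x_2) or not ((x_1 and x_1) or (x_2 and x_1)) = 1 or 1/4 = 1
x_2 and x_2 = 3/4 and 3/4 = 3/4
x_2 implies (x_2 and x_2) = 3/4 implies 3/4 = 1
not (x_2 implies (x_2 and x_2)) = not 1 = 0
not not (x_2 implies (x_2 and x_2)) = not 0 = 1
((x_2 implies x_2) or not ((x_1 and x_1) or (x_2 and x_1))) and not not (x_2 implies (x_2 and x_2)) = 1 and 1 = 1
x_2 or x_2 = 3/4 or 3/4 = 3/4
x_1 or x_1 = 3/4 or 3/4 = 3/4
(x_2 or x_2) or (x_1 or x_1) = 3/4 or 3/4 = 3/4
x_1 or ((x_2 or x_2) or (x_1 or x_1)) = 3/4 or 3/4 = 3/4
not (x_1 or ((x_2 or x_2) or (x_1 or x_1))) = not 3/4 = 1/4
not not (x_1 or ((x_2 or x_2) or (x_1 or x_1))) = not 1/4 = 3/4
(((x_2 implies x_2) or not ((x_1 and x_1) or (x_2 and x_1))) and not not (x_2 implies (x_2 and x_2))) and not not (x_1 or ((x_2 or x_2) or (x_1 or x_1))) = 1 and 3/4 = 3/4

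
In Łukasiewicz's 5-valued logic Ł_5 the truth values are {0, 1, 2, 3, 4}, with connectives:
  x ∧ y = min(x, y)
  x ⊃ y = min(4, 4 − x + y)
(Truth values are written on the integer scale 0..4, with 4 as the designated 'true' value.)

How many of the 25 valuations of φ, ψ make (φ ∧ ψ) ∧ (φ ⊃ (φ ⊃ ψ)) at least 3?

4

value 4: 1 assignment (counts)
value 3: 3 assignments (counts)
value 2: 5 assignments
value 1: 7 assignments
value 0: 9 assignments
So 4 of the 25 assignments meet the threshold.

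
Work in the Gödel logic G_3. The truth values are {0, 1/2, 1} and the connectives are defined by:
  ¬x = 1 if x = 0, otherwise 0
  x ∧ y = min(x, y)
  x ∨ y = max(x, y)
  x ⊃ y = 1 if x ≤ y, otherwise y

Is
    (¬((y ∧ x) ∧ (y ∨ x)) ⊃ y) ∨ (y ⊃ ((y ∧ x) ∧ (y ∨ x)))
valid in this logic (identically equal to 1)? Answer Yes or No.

No

Counterexample: take x = 0, y = 1/2.
y ∧ x = 1/2 ∧ 0 = 0
y ∨ x = 1/2 ∨ 0 = 1/2
(y ∧ x) ∧ (y ∨ x) = 0 ∧ 1/2 = 0
¬((y ∧ x) ∧ (y ∨ x)) = ¬0 = 1
¬((y ∧ x) ∧ (y ∨ x)) ⊃ y = 1 ⊃ 1/2 = 1/2
y ∧ x = 1/2 ∧ 0 = 0
y ∨ x = 1/2 ∨ 0 = 1/2
(y ∧ x) ∧ (y ∨ x) = 0 ∧ 1/2 = 0
y ⊃ ((y ∧ x) ∧ (y ∨ x)) = 1/2 ⊃ 0 = 0
(¬((y ∧ x) ∧ (y ∨ x)) ⊃ y) ∨ (y ⊃ ((y ∧ x) ∧ (y ∨ x))) = 1/2 ∨ 0 = 1/2
This gives 1/2 ≠ 1.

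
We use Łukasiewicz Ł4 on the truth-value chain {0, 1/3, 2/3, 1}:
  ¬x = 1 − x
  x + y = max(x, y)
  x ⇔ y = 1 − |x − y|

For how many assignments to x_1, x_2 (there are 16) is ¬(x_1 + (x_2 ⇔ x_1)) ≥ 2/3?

3

x_1 = 0, x_2 = 0 ↦ 0  <
x_1 = 0, x_2 = 1/3 ↦ 1/3  <
x_1 = 0, x_2 = 2/3 ↦ 2/3  ≥
x_1 = 0, x_2 = 1 ↦ 1  ≥
x_1 = 1/3, x_2 = 0 ↦ 1/3  <
x_1 = 1/3, x_2 = 1/3 ↦ 0  <
x_1 = 1/3, x_2 = 2/3 ↦ 1/3  <
x_1 = 1/3, x_2 = 1 ↦ 2/3  ≥
x_1 = 2/3, x_2 = 0 ↦ 1/3  <
x_1 = 2/3, x_2 = 1/3 ↦ 1/3  <
x_1 = 2/3, x_2 = 2/3 ↦ 0  <
x_1 = 2/3, x_2 = 1 ↦ 1/3  <
x_1 = 1, x_2 = 0 ↦ 0  <
x_1 = 1, x_2 = 1/3 ↦ 0  <
x_1 = 1, x_2 = 2/3 ↦ 0  <
x_1 = 1, x_2 = 1 ↦ 0  <
So 3 of the 16 assignments meet the threshold.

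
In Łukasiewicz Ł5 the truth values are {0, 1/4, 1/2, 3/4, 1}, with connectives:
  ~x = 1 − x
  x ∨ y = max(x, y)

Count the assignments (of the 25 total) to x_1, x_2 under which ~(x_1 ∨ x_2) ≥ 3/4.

value 1: 1 assignment (counts)
value 3/4: 3 assignments (counts)
value 1/2: 5 assignments
value 1/4: 7 assignments
value 0: 9 assignments
So 4 of the 25 assignments meet the threshold.

4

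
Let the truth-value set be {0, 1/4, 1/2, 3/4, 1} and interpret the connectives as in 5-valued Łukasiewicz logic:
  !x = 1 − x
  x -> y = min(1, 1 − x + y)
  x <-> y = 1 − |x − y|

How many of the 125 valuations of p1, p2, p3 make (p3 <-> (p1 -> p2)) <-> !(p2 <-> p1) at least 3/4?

value 1: 30 assignments (counts)
value 3/4: 39 assignments (counts)
value 1/2: 32 assignments
value 1/4: 17 assignments
value 0: 7 assignments
So 69 of the 125 assignments meet the threshold.

69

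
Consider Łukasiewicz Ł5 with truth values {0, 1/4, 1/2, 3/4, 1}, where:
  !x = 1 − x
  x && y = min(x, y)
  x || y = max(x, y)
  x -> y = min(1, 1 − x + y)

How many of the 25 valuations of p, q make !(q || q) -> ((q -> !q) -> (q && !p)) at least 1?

13

value 1: 13 assignments (counts)
value 3/4: 1 assignment
value 1/2: 5 assignments
value 1/4: 1 assignment
value 0: 5 assignments
So 13 of the 25 assignments meet the threshold.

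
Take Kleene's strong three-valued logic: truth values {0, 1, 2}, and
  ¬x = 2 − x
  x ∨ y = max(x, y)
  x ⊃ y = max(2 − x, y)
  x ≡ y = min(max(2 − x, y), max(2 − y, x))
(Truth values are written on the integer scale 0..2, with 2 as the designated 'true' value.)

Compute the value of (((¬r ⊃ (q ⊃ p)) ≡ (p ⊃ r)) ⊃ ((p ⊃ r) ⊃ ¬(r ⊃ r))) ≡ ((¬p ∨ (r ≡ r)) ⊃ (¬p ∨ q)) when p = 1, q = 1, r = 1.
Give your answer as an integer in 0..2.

1

¬r = ¬1 = 1
q ⊃ p = 1 ⊃ 1 = 1
¬r ⊃ (q ⊃ p) = 1 ⊃ 1 = 1
p ⊃ r = 1 ⊃ 1 = 1
(¬r ⊃ (q ⊃ p)) ≡ (p ⊃ r) = 1 ≡ 1 = 1
p ⊃ r = 1 ⊃ 1 = 1
r ⊃ r = 1 ⊃ 1 = 1
¬(r ⊃ r) = ¬1 = 1
(p ⊃ r) ⊃ ¬(r ⊃ r) = 1 ⊃ 1 = 1
((¬r ⊃ (q ⊃ p)) ≡ (p ⊃ r)) ⊃ ((p ⊃ r) ⊃ ¬(r ⊃ r)) = 1 ⊃ 1 = 1
¬p = ¬1 = 1
r ≡ r = 1 ≡ 1 = 1
¬p ∨ (r ≡ r) = 1 ∨ 1 = 1
¬p = ¬1 = 1
¬p ∨ q = 1 ∨ 1 = 1
(¬p ∨ (r ≡ r)) ⊃ (¬p ∨ q) = 1 ⊃ 1 = 1
(((¬r ⊃ (q ⊃ p)) ≡ (p ⊃ r)) ⊃ ((p ⊃ r) ⊃ ¬(r ⊃ r))) ≡ ((¬p ∨ (r ≡ r)) ⊃ (¬p ∨ q)) = 1 ≡ 1 = 1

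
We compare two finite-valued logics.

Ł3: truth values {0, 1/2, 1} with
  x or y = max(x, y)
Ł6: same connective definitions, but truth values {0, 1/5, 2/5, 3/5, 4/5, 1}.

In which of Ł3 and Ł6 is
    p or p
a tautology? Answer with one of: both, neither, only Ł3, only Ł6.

neither

In Ł3: at p = 0 the value is 0 — not a tautology.
In Ł6: at p = 0 the value is 0 — not a tautology.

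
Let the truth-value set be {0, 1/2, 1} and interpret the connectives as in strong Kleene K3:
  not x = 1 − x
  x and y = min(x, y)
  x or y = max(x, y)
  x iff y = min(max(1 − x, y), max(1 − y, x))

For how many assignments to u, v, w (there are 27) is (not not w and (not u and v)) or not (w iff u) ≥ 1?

value 1: 6 assignments (counts)
value 1/2: 15 assignments
value 0: 6 assignments
So 6 of the 27 assignments meet the threshold.

6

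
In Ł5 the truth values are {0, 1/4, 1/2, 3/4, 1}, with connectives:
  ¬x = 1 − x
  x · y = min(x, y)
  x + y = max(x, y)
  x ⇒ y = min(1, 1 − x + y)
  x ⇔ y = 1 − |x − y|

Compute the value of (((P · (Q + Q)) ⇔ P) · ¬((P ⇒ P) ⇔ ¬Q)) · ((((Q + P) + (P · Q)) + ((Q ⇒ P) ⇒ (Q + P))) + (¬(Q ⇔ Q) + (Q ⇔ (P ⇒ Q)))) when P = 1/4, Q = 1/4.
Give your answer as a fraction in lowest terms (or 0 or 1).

Q + Q = 1/4 + 1/4 = 1/4
P · (Q + Q) = 1/4 · 1/4 = 1/4
(P · (Q + Q)) ⇔ P = 1/4 ⇔ 1/4 = 1
P ⇒ P = 1/4 ⇒ 1/4 = 1
¬Q = ¬1/4 = 3/4
(P ⇒ P) ⇔ ¬Q = 1 ⇔ 3/4 = 3/4
¬((P ⇒ P) ⇔ ¬Q) = ¬3/4 = 1/4
((P · (Q + Q)) ⇔ P) · ¬((P ⇒ P) ⇔ ¬Q) = 1 · 1/4 = 1/4
Q + P = 1/4 + 1/4 = 1/4
P · Q = 1/4 · 1/4 = 1/4
(Q + P) + (P · Q) = 1/4 + 1/4 = 1/4
Q ⇒ P = 1/4 ⇒ 1/4 = 1
Q + P = 1/4 + 1/4 = 1/4
(Q ⇒ P) ⇒ (Q + P) = 1 ⇒ 1/4 = 1/4
((Q + P) + (P · Q)) + ((Q ⇒ P) ⇒ (Q + P)) = 1/4 + 1/4 = 1/4
Q ⇔ Q = 1/4 ⇔ 1/4 = 1
¬(Q ⇔ Q) = ¬1 = 0
P ⇒ Q = 1/4 ⇒ 1/4 = 1
Q ⇔ (P ⇒ Q) = 1/4 ⇔ 1 = 1/4
¬(Q ⇔ Q) + (Q ⇔ (P ⇒ Q)) = 0 + 1/4 = 1/4
(((Q + P) + (P · Q)) + ((Q ⇒ P) ⇒ (Q + P))) + (¬(Q ⇔ Q) + (Q ⇔ (P ⇒ Q))) = 1/4 + 1/4 = 1/4
(((P · (Q + Q)) ⇔ P) · ¬((P ⇒ P) ⇔ ¬Q)) · ((((Q + P) + (P · Q)) + ((Q ⇒ P) ⇒ (Q + P))) + (¬(Q ⇔ Q) + (Q ⇔ (P ⇒ Q)))) = 1/4 · 1/4 = 1/4

1/4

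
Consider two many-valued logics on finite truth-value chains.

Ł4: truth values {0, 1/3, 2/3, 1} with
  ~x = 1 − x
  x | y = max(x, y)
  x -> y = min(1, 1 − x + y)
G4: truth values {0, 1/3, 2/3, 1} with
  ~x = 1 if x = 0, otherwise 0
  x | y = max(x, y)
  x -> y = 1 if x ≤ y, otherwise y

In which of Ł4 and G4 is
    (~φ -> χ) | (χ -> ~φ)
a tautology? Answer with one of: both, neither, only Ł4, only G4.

both

In Ł4: every assignment gives 1 — tautology.
In G4: every assignment gives 1 — tautology.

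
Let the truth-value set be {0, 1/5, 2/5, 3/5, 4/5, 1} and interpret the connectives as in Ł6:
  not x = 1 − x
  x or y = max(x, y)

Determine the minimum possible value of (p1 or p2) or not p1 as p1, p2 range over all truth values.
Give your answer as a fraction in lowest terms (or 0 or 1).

Take p1 = 2/5, p2 = 0:
p1 or p2 = 2/5 or 0 = 2/5
not p1 = not 2/5 = 3/5
(p1 or p2) or not p1 = 2/5 or 3/5 = 3/5
No assignment yields a value below 3/5, so this is the minimum.

3/5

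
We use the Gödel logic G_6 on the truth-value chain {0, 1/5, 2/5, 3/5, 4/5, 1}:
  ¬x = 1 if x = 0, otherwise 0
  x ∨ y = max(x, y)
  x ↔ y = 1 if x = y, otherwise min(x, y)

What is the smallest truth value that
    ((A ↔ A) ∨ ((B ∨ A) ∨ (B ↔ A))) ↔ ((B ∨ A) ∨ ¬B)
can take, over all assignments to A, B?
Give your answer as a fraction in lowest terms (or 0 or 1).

1/5

Take A = 0, B = 1/5:
A ↔ A = 0 ↔ 0 = 1
B ∨ A = 1/5 ∨ 0 = 1/5
B ↔ A = 1/5 ↔ 0 = 0
(B ∨ A) ∨ (B ↔ A) = 1/5 ∨ 0 = 1/5
(A ↔ A) ∨ ((B ∨ A) ∨ (B ↔ A)) = 1 ∨ 1/5 = 1
B ∨ A = 1/5 ∨ 0 = 1/5
¬B = ¬1/5 = 0
(B ∨ A) ∨ ¬B = 1/5 ∨ 0 = 1/5
((A ↔ A) ∨ ((B ∨ A) ∨ (B ↔ A))) ↔ ((B ∨ A) ∨ ¬B) = 1 ↔ 1/5 = 1/5
No assignment yields a value below 1/5, so this is the minimum.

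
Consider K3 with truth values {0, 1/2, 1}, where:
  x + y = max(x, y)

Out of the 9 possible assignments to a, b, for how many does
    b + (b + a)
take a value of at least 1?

5

a = 0, b = 0 ↦ 0  <
a = 0, b = 1/2 ↦ 1/2  <
a = 0, b = 1 ↦ 1  ≥
a = 1/2, b = 0 ↦ 1/2  <
a = 1/2, b = 1/2 ↦ 1/2  <
a = 1/2, b = 1 ↦ 1  ≥
a = 1, b = 0 ↦ 1  ≥
a = 1, b = 1/2 ↦ 1  ≥
a = 1, b = 1 ↦ 1  ≥
So 5 of the 9 assignments meet the threshold.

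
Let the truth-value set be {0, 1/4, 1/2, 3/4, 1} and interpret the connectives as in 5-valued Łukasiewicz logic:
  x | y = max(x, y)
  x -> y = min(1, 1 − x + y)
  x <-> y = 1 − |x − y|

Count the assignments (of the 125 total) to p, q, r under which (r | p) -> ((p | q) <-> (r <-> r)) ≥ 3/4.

value 1: 95 assignments (counts)
value 3/4: 16 assignments (counts)
value 1/2: 9 assignments
value 1/4: 4 assignments
value 0: 1 assignment
So 111 of the 125 assignments meet the threshold.

111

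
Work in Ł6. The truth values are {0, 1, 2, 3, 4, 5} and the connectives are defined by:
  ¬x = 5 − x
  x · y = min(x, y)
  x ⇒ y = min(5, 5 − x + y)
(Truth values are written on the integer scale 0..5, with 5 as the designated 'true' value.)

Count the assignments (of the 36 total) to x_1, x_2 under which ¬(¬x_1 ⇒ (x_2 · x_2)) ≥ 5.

value 5: 1 assignment (counts)
value 4: 2 assignments
value 3: 3 assignments
value 2: 4 assignments
value 1: 5 assignments
value 0: 21 assignments
So 1 of the 36 assignments meets the threshold.

1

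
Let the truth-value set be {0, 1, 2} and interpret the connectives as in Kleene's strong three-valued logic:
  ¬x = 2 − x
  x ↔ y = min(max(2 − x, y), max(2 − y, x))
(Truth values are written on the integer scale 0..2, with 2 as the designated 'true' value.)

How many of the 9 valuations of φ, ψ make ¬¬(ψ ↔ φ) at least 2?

φ = 0, ψ = 0 ↦ 2  ≥
φ = 0, ψ = 1 ↦ 1  <
φ = 0, ψ = 2 ↦ 0  <
φ = 1, ψ = 0 ↦ 1  <
φ = 1, ψ = 1 ↦ 1  <
φ = 1, ψ = 2 ↦ 1  <
φ = 2, ψ = 0 ↦ 0  <
φ = 2, ψ = 1 ↦ 1  <
φ = 2, ψ = 2 ↦ 2  ≥
So 2 of the 9 assignments meet the threshold.

2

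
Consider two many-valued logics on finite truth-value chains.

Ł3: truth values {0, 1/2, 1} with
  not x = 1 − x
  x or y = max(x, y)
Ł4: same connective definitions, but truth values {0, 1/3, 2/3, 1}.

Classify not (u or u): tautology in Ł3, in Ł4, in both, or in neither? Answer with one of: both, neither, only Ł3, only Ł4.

neither

In Ł3: at u = 1/2 the value is 1/2 — not a tautology.
In Ł4: at u = 1/3 the value is 2/3 — not a tautology.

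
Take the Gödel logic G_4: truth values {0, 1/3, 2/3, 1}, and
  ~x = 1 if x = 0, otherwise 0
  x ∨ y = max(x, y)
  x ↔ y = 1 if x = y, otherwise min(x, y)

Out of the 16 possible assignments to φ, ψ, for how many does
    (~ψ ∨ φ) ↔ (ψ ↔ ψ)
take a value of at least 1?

φ = 0, ψ = 0 ↦ 1  ≥
φ = 0, ψ = 1/3 ↦ 0  <
φ = 0, ψ = 2/3 ↦ 0  <
φ = 0, ψ = 1 ↦ 0  <
φ = 1/3, ψ = 0 ↦ 1  ≥
φ = 1/3, ψ = 1/3 ↦ 1/3  <
φ = 1/3, ψ = 2/3 ↦ 1/3  <
φ = 1/3, ψ = 1 ↦ 1/3  <
φ = 2/3, ψ = 0 ↦ 1  ≥
φ = 2/3, ψ = 1/3 ↦ 2/3  <
φ = 2/3, ψ = 2/3 ↦ 2/3  <
φ = 2/3, ψ = 1 ↦ 2/3  <
φ = 1, ψ = 0 ↦ 1  ≥
φ = 1, ψ = 1/3 ↦ 1  ≥
φ = 1, ψ = 2/3 ↦ 1  ≥
φ = 1, ψ = 1 ↦ 1  ≥
So 7 of the 16 assignments meet the threshold.

7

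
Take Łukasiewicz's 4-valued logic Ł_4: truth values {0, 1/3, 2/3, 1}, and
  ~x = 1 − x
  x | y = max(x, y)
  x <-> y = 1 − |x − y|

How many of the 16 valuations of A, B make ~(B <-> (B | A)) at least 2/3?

A = 0, B = 0 ↦ 0  <
A = 0, B = 1/3 ↦ 0  <
A = 0, B = 2/3 ↦ 0  <
A = 0, B = 1 ↦ 0  <
A = 1/3, B = 0 ↦ 1/3  <
A = 1/3, B = 1/3 ↦ 0  <
A = 1/3, B = 2/3 ↦ 0  <
A = 1/3, B = 1 ↦ 0  <
A = 2/3, B = 0 ↦ 2/3  ≥
A = 2/3, B = 1/3 ↦ 1/3  <
A = 2/3, B = 2/3 ↦ 0  <
A = 2/3, B = 1 ↦ 0  <
A = 1, B = 0 ↦ 1  ≥
A = 1, B = 1/3 ↦ 2/3  ≥
A = 1, B = 2/3 ↦ 1/3  <
A = 1, B = 1 ↦ 0  <
So 3 of the 16 assignments meet the threshold.

3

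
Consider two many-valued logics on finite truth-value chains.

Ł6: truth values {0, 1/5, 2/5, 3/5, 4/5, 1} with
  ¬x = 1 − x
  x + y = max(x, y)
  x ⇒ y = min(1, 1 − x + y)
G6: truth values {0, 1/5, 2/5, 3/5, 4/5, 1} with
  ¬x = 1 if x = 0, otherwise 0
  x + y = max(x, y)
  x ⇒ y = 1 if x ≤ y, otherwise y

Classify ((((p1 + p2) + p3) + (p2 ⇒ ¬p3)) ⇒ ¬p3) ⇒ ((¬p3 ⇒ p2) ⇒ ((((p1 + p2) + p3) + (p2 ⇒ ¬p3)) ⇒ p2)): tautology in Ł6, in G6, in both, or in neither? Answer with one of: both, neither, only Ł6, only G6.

both

In Ł6: every assignment gives 1 — tautology.
In G6: every assignment gives 1 — tautology.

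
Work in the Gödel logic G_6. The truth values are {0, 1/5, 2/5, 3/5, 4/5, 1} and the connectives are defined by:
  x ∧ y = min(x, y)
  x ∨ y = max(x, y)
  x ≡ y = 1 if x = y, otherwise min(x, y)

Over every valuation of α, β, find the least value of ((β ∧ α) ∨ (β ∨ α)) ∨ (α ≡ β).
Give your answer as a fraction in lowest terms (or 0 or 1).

1/5

Take α = 0, β = 1/5:
β ∧ α = 1/5 ∧ 0 = 0
β ∨ α = 1/5 ∨ 0 = 1/5
(β ∧ α) ∨ (β ∨ α) = 0 ∨ 1/5 = 1/5
α ≡ β = 0 ≡ 1/5 = 0
((β ∧ α) ∨ (β ∨ α)) ∨ (α ≡ β) = 1/5 ∨ 0 = 1/5
No assignment yields a value below 1/5, so this is the minimum.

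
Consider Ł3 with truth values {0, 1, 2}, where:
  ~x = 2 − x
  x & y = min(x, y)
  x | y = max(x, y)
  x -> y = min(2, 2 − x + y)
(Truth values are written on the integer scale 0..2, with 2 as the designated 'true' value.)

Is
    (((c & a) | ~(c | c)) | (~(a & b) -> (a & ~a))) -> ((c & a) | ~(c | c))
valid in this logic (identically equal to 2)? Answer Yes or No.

Counterexample: take a = 1, b = 1, c = 1.
c & a = 1 & 1 = 1
c | c = 1 | 1 = 1
~(c | c) = ~1 = 1
(c & a) | ~(c | c) = 1 | 1 = 1
a & b = 1 & 1 = 1
~(a & b) = ~1 = 1
~a = ~1 = 1
a & ~a = 1 & 1 = 1
~(a & b) -> (a & ~a) = 1 -> 1 = 2
((c & a) | ~(c | c)) | (~(a & b) -> (a & ~a)) = 1 | 2 = 2
(((c & a) | ~(c | c)) | (~(a & b) -> (a & ~a))) -> ((c & a) | ~(c | c)) = 2 -> 1 = 1
This gives 1 ≠ 2.

No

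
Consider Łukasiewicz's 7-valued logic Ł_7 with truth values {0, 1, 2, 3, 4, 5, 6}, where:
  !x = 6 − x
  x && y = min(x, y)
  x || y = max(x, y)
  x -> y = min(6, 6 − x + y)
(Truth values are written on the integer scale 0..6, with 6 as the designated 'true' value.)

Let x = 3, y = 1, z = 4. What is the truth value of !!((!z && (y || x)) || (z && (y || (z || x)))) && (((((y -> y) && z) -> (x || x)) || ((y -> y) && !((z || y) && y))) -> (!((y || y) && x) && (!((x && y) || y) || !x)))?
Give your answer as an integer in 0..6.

4

!z = !4 = 2
y || x = 1 || 3 = 3
!z && (y || x) = 2 && 3 = 2
z || x = 4 || 3 = 4
y || (z || x) = 1 || 4 = 4
z && (y || (z || x)) = 4 && 4 = 4
(!z && (y || x)) || (z && (y || (z || x))) = 2 || 4 = 4
!((!z && (y || x)) || (z && (y || (z || x)))) = !4 = 2
!!((!z && (y || x)) || (z && (y || (z || x)))) = !2 = 4
y -> y = 1 -> 1 = 6
(y -> y) && z = 6 && 4 = 4
x || x = 3 || 3 = 3
((y -> y) && z) -> (x || x) = 4 -> 3 = 5
y -> y = 1 -> 1 = 6
z || y = 4 || 1 = 4
(z || y) && y = 4 && 1 = 1
!((z || y) && y) = !1 = 5
(y -> y) && !((z || y) && y) = 6 && 5 = 5
(((y -> y) && z) -> (x || x)) || ((y -> y) && !((z || y) && y)) = 5 || 5 = 5
y || y = 1 || 1 = 1
(y || y) && x = 1 && 3 = 1
!((y || y) && x) = !1 = 5
x && y = 3 && 1 = 1
(x && y) || y = 1 || 1 = 1
!((x && y) || y) = !1 = 5
!x = !3 = 3
!((x && y) || y) || !x = 5 || 3 = 5
!((y || y) && x) && (!((x && y) || y) || !x) = 5 && 5 = 5
((((y -> y) && z) -> (x || x)) || ((y -> y) && !((z || y) && y))) -> (!((y || y) && x) && (!((x && y) || y) || !x)) = 5 -> 5 = 6
!!((!z && (y || x)) || (z && (y || (z || x)))) && (((((y -> y) && z) -> (x || x)) || ((y -> y) && !((z || y) && y))) -> (!((y || y) && x) && (!((x && y) || y) || !x))) = 4 && 6 = 4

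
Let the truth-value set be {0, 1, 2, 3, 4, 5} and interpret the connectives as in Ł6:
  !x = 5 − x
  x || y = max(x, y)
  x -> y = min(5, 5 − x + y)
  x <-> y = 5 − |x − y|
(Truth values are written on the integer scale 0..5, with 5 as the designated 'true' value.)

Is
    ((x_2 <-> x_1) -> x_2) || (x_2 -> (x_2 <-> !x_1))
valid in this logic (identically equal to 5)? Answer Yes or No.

Counterexample: take x_1 = 4, x_2 = 4.
x_2 <-> x_1 = 4 <-> 4 = 5
(x_2 <-> x_1) -> x_2 = 5 -> 4 = 4
!x_1 = !4 = 1
x_2 <-> !x_1 = 4 <-> 1 = 2
x_2 -> (x_2 <-> !x_1) = 4 -> 2 = 3
((x_2 <-> x_1) -> x_2) || (x_2 -> (x_2 <-> !x_1)) = 4 || 3 = 4
This gives 4 ≠ 5.

No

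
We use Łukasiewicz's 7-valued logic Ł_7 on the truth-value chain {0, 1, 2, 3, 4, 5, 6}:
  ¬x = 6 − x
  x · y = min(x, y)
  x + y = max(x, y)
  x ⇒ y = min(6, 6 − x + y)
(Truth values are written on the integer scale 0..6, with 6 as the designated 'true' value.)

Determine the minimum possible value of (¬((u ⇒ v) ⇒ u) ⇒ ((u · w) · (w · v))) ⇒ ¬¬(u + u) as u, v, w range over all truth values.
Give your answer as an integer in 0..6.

3

Take u = 3, v = 0, w = 0:
u ⇒ v = 3 ⇒ 0 = 3
(u ⇒ v) ⇒ u = 3 ⇒ 3 = 6
¬((u ⇒ v) ⇒ u) = ¬6 = 0
u · w = 3 · 0 = 0
w · v = 0 · 0 = 0
(u · w) · (w · v) = 0 · 0 = 0
¬((u ⇒ v) ⇒ u) ⇒ ((u · w) · (w · v)) = 0 ⇒ 0 = 6
u + u = 3 + 3 = 3
¬(u + u) = ¬3 = 3
¬¬(u + u) = ¬3 = 3
(¬((u ⇒ v) ⇒ u) ⇒ ((u · w) · (w · v))) ⇒ ¬¬(u + u) = 6 ⇒ 3 = 3
No assignment yields a value below 3, so this is the minimum.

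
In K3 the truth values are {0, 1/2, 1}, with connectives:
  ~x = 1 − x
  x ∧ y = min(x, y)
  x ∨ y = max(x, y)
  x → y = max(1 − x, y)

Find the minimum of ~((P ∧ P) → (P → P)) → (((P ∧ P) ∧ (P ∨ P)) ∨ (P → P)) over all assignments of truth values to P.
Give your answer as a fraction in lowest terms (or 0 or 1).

Take P = 1/2:
P ∧ P = 1/2 ∧ 1/2 = 1/2
P → P = 1/2 → 1/2 = 1/2
(P ∧ P) → (P → P) = 1/2 → 1/2 = 1/2
~((P ∧ P) → (P → P)) = ~1/2 = 1/2
P ∧ P = 1/2 ∧ 1/2 = 1/2
P ∨ P = 1/2 ∨ 1/2 = 1/2
(P ∧ P) ∧ (P ∨ P) = 1/2 ∧ 1/2 = 1/2
P → P = 1/2 → 1/2 = 1/2
((P ∧ P) ∧ (P ∨ P)) ∨ (P → P) = 1/2 ∨ 1/2 = 1/2
~((P ∧ P) → (P → P)) → (((P ∧ P) ∧ (P ∨ P)) ∨ (P → P)) = 1/2 → 1/2 = 1/2
No assignment yields a value below 1/2, so this is the minimum.

1/2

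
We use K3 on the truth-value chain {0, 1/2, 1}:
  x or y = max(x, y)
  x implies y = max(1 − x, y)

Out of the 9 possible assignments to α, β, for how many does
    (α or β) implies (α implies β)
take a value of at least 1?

α = 0, β = 0 ↦ 1  ≥
α = 0, β = 1/2 ↦ 1  ≥
α = 0, β = 1 ↦ 1  ≥
α = 1/2, β = 0 ↦ 1/2  <
α = 1/2, β = 1/2 ↦ 1/2  <
α = 1/2, β = 1 ↦ 1  ≥
α = 1, β = 0 ↦ 0  <
α = 1, β = 1/2 ↦ 1/2  <
α = 1, β = 1 ↦ 1  ≥
So 5 of the 9 assignments meet the threshold.

5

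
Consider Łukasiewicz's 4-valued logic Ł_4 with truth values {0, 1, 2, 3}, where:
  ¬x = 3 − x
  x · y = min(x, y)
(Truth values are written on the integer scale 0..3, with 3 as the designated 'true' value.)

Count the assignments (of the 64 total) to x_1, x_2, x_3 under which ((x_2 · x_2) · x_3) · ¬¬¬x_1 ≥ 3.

1

value 3: 1 assignment (counts)
value 2: 7 assignments
value 1: 19 assignments
value 0: 37 assignments
So 1 of the 64 assignments meets the threshold.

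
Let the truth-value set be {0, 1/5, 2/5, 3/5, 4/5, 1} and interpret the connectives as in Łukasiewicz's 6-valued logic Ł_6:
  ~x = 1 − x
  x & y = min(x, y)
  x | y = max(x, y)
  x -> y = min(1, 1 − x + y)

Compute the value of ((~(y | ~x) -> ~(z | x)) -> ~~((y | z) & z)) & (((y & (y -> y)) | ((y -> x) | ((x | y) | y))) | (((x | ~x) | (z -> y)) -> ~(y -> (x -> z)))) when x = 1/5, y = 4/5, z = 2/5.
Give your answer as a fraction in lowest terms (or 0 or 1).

~x = ~1/5 = 4/5
y | ~x = 4/5 | 4/5 = 4/5
~(y | ~x) = ~4/5 = 1/5
z | x = 2/5 | 1/5 = 2/5
~(z | x) = ~2/5 = 3/5
~(y | ~x) -> ~(z | x) = 1/5 -> 3/5 = 1
y | z = 4/5 | 2/5 = 4/5
(y | z) & z = 4/5 & 2/5 = 2/5
~((y | z) & z) = ~2/5 = 3/5
~~((y | z) & z) = ~3/5 = 2/5
(~(y | ~x) -> ~(z | x)) -> ~~((y | z) & z) = 1 -> 2/5 = 2/5
y -> y = 4/5 -> 4/5 = 1
y & (y -> y) = 4/5 & 1 = 4/5
y -> x = 4/5 -> 1/5 = 2/5
x | y = 1/5 | 4/5 = 4/5
(x | y) | y = 4/5 | 4/5 = 4/5
(y -> x) | ((x | y) | y) = 2/5 | 4/5 = 4/5
(y & (y -> y)) | ((y -> x) | ((x | y) | y)) = 4/5 | 4/5 = 4/5
~x = ~1/5 = 4/5
x | ~x = 1/5 | 4/5 = 4/5
z -> y = 2/5 -> 4/5 = 1
(x | ~x) | (z -> y) = 4/5 | 1 = 1
x -> z = 1/5 -> 2/5 = 1
y -> (x -> z) = 4/5 -> 1 = 1
~(y -> (x -> z)) = ~1 = 0
((x | ~x) | (z -> y)) -> ~(y -> (x -> z)) = 1 -> 0 = 0
((y & (y -> y)) | ((y -> x) | ((x | y) | y))) | (((x | ~x) | (z -> y)) -> ~(y -> (x -> z))) = 4/5 | 0 = 4/5
((~(y | ~x) -> ~(z | x)) -> ~~((y | z) & z)) & (((y & (y -> y)) | ((y -> x) | ((x | y) | y))) | (((x | ~x) | (z -> y)) -> ~(y -> (x -> z)))) = 2/5 & 4/5 = 2/5

2/5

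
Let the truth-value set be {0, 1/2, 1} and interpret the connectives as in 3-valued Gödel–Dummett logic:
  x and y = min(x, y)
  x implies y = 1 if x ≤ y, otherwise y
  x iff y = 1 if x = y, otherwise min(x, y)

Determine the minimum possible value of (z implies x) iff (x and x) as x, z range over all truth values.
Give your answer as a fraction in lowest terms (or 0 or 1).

0

Take x = 0, z = 0:
z implies x = 0 implies 0 = 1
x and x = 0 and 0 = 0
(z implies x) iff (x and x) = 1 iff 0 = 0
No assignment yields a value below 0, so this is the minimum.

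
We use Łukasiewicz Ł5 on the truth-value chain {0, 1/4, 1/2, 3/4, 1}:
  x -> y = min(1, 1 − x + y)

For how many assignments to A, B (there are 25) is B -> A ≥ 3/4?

19

value 1: 15 assignments (counts)
value 3/4: 4 assignments (counts)
value 1/2: 3 assignments
value 1/4: 2 assignments
value 0: 1 assignment
So 19 of the 25 assignments meet the threshold.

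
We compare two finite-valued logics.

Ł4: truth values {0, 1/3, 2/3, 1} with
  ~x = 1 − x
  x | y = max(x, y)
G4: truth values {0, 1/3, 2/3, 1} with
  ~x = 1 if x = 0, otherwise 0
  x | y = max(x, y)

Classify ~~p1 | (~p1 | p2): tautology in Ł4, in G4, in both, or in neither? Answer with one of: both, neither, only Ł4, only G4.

only G4

In Ł4: at p1 = 1/3, p2 = 0 the value is 2/3 — not a tautology.
In G4: every assignment gives 1 — tautology.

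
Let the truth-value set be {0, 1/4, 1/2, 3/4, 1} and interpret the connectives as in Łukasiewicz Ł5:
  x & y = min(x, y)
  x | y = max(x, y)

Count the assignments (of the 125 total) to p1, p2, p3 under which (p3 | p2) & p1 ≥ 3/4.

32

value 1: 9 assignments (counts)
value 3/4: 23 assignments (counts)
value 1/2: 31 assignments
value 1/4: 33 assignments
value 0: 29 assignments
So 32 of the 125 assignments meet the threshold.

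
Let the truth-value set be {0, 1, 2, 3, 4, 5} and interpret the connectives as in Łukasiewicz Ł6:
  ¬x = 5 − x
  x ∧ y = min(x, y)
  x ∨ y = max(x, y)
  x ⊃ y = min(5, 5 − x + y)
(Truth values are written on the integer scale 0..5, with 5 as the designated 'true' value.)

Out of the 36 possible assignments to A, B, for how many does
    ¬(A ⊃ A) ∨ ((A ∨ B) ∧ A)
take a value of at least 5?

value 5: 6 assignments (counts)
value 4: 6 assignments
value 3: 6 assignments
value 2: 6 assignments
value 1: 6 assignments
value 0: 6 assignments
So 6 of the 36 assignments meet the threshold.

6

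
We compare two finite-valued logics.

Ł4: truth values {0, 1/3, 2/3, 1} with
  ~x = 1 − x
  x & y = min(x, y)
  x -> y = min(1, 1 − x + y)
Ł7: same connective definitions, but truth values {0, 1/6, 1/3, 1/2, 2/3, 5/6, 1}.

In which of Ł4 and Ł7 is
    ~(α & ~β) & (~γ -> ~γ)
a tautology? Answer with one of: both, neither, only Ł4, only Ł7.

In Ł4: at α = 1/3, β = 0, γ = 0 the value is 2/3 — not a tautology.
In Ł7: at α = 1/6, β = 0, γ = 0 the value is 5/6 — not a tautology.

neither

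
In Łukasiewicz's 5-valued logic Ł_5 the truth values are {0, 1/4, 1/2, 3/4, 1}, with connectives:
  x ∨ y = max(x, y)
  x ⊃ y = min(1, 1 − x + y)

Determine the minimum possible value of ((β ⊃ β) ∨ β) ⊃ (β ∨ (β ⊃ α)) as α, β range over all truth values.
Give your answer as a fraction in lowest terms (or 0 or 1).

1/2

Take α = 0, β = 1/2:
β ⊃ β = 1/2 ⊃ 1/2 = 1
(β ⊃ β) ∨ β = 1 ∨ 1/2 = 1
β ⊃ α = 1/2 ⊃ 0 = 1/2
β ∨ (β ⊃ α) = 1/2 ∨ 1/2 = 1/2
((β ⊃ β) ∨ β) ⊃ (β ∨ (β ⊃ α)) = 1 ⊃ 1/2 = 1/2
No assignment yields a value below 1/2, so this is the minimum.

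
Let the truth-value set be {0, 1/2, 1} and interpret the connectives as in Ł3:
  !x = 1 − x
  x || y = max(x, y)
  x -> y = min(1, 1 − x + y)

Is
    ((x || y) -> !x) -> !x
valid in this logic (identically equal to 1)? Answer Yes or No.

Counterexample: take x = 1/2, y = 0.
x || y = 1/2 || 0 = 1/2
!x = !1/2 = 1/2
(x || y) -> !x = 1/2 -> 1/2 = 1
!x = !1/2 = 1/2
((x || y) -> !x) -> !x = 1 -> 1/2 = 1/2
This gives 1/2 ≠ 1.

No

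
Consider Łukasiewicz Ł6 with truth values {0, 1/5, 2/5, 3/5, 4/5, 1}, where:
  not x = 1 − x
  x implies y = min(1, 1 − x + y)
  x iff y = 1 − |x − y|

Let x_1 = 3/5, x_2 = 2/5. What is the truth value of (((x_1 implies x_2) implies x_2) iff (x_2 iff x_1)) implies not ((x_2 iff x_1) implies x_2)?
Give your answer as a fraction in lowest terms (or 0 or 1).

3/5

x_1 implies x_2 = 3/5 implies 2/5 = 4/5
(x_1 implies x_2) implies x_2 = 4/5 implies 2/5 = 3/5
x_2 iff x_1 = 2/5 iff 3/5 = 4/5
((x_1 implies x_2) implies x_2) iff (x_2 iff x_1) = 3/5 iff 4/5 = 4/5
x_2 iff x_1 = 2/5 iff 3/5 = 4/5
(x_2 iff x_1) implies x_2 = 4/5 implies 2/5 = 3/5
not ((x_2 iff x_1) implies x_2) = not 3/5 = 2/5
(((x_1 implies x_2) implies x_2) iff (x_2 iff x_1)) implies not ((x_2 iff x_1) implies x_2) = 4/5 implies 2/5 = 3/5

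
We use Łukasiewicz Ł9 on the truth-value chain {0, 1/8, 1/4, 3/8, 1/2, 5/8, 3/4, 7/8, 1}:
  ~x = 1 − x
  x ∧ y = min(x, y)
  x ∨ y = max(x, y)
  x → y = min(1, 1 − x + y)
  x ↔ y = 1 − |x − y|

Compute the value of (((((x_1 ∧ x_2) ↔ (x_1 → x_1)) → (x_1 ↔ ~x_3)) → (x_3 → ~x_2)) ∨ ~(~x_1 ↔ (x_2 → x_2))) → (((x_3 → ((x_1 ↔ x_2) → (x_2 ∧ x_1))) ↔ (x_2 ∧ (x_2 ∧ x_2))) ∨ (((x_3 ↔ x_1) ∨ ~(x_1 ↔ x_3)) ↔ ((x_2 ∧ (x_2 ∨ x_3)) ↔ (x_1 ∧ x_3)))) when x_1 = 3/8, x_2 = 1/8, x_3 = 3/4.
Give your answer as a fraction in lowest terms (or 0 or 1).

x_1 ∧ x_2 = 3/8 ∧ 1/8 = 1/8
x_1 → x_1 = 3/8 → 3/8 = 1
(x_1 ∧ x_2) ↔ (x_1 → x_1) = 1/8 ↔ 1 = 1/8
~x_3 = ~3/4 = 1/4
x_1 ↔ ~x_3 = 3/8 ↔ 1/4 = 7/8
((x_1 ∧ x_2) ↔ (x_1 → x_1)) → (x_1 ↔ ~x_3) = 1/8 → 7/8 = 1
~x_2 = ~1/8 = 7/8
x_3 → ~x_2 = 3/4 → 7/8 = 1
(((x_1 ∧ x_2) ↔ (x_1 → x_1)) → (x_1 ↔ ~x_3)) → (x_3 → ~x_2) = 1 → 1 = 1
~x_1 = ~3/8 = 5/8
x_2 → x_2 = 1/8 → 1/8 = 1
~x_1 ↔ (x_2 → x_2) = 5/8 ↔ 1 = 5/8
~(~x_1 ↔ (x_2 → x_2)) = ~5/8 = 3/8
((((x_1 ∧ x_2) ↔ (x_1 → x_1)) → (x_1 ↔ ~x_3)) → (x_3 → ~x_2)) ∨ ~(~x_1 ↔ (x_2 → x_2)) = 1 ∨ 3/8 = 1
x_1 ↔ x_2 = 3/8 ↔ 1/8 = 3/4
x_2 ∧ x_1 = 1/8 ∧ 3/8 = 1/8
(x_1 ↔ x_2) → (x_2 ∧ x_1) = 3/4 → 1/8 = 3/8
x_3 → ((x_1 ↔ x_2) → (x_2 ∧ x_1)) = 3/4 → 3/8 = 5/8
x_2 ∧ x_2 = 1/8 ∧ 1/8 = 1/8
x_2 ∧ (x_2 ∧ x_2) = 1/8 ∧ 1/8 = 1/8
(x_3 → ((x_1 ↔ x_2) → (x_2 ∧ x_1))) ↔ (x_2 ∧ (x_2 ∧ x_2)) = 5/8 ↔ 1/8 = 1/2
x_3 ↔ x_1 = 3/4 ↔ 3/8 = 5/8
x_1 ↔ x_3 = 3/8 ↔ 3/4 = 5/8
~(x_1 ↔ x_3) = ~5/8 = 3/8
(x_3 ↔ x_1) ∨ ~(x_1 ↔ x_3) = 5/8 ∨ 3/8 = 5/8
x_2 ∨ x_3 = 1/8 ∨ 3/4 = 3/4
x_2 ∧ (x_2 ∨ x_3) = 1/8 ∧ 3/4 = 1/8
x_1 ∧ x_3 = 3/8 ∧ 3/4 = 3/8
(x_2 ∧ (x_2 ∨ x_3)) ↔ (x_1 ∧ x_3) = 1/8 ↔ 3/8 = 3/4
((x_3 ↔ x_1) ∨ ~(x_1 ↔ x_3)) ↔ ((x_2 ∧ (x_2 ∨ x_3)) ↔ (x_1 ∧ x_3)) = 5/8 ↔ 3/4 = 7/8
((x_3 → ((x_1 ↔ x_2) → (x_2 ∧ x_1))) ↔ (x_2 ∧ (x_2 ∧ x_2))) ∨ (((x_3 ↔ x_1) ∨ ~(x_1 ↔ x_3)) ↔ ((x_2 ∧ (x_2 ∨ x_3)) ↔ (x_1 ∧ x_3))) = 1/2 ∨ 7/8 = 7/8
(((((x_1 ∧ x_2) ↔ (x_1 → x_1)) → (x_1 ↔ ~x_3)) → (x_3 → ~x_2)) ∨ ~(~x_1 ↔ (x_2 → x_2))) → (((x_3 → ((x_1 ↔ x_2) → (x_2 ∧ x_1))) ↔ (x_2 ∧ (x_2 ∧ x_2))) ∨ (((x_3 ↔ x_1) ∨ ~(x_1 ↔ x_3)) ↔ ((x_2 ∧ (x_2 ∨ x_3)) ↔ (x_1 ∧ x_3)))) = 1 → 7/8 = 7/8

7/8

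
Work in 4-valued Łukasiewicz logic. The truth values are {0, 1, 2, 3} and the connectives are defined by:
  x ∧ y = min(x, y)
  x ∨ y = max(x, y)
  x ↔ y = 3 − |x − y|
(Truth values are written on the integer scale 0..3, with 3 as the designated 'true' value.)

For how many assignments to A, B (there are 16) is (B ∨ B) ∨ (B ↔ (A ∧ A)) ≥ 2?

A = 0, B = 0 ↦ 3  ≥
A = 0, B = 1 ↦ 2  ≥
A = 0, B = 2 ↦ 2  ≥
A = 0, B = 3 ↦ 3  ≥
A = 1, B = 0 ↦ 2  ≥
A = 1, B = 1 ↦ 3  ≥
A = 1, B = 2 ↦ 2  ≥
A = 1, B = 3 ↦ 3  ≥
A = 2, B = 0 ↦ 1  <
A = 2, B = 1 ↦ 2  ≥
A = 2, B = 2 ↦ 3  ≥
A = 2, B = 3 ↦ 3  ≥
A = 3, B = 0 ↦ 0  <
A = 3, B = 1 ↦ 1  <
A = 3, B = 2 ↦ 2  ≥
A = 3, B = 3 ↦ 3  ≥
So 13 of the 16 assignments meet the threshold.

13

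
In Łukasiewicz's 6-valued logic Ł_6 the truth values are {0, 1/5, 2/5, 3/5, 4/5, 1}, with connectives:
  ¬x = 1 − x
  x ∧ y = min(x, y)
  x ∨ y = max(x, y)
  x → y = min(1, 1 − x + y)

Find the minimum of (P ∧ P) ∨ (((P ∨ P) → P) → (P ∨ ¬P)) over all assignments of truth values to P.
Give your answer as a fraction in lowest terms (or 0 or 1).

Take P = 2/5:
P ∧ P = 2/5 ∧ 2/5 = 2/5
P ∨ P = 2/5 ∨ 2/5 = 2/5
(P ∨ P) → P = 2/5 → 2/5 = 1
¬P = ¬2/5 = 3/5
P ∨ ¬P = 2/5 ∨ 3/5 = 3/5
((P ∨ P) → P) → (P ∨ ¬P) = 1 → 3/5 = 3/5
(P ∧ P) ∨ (((P ∨ P) → P) → (P ∨ ¬P)) = 2/5 ∨ 3/5 = 3/5
No assignment yields a value below 3/5, so this is the minimum.

3/5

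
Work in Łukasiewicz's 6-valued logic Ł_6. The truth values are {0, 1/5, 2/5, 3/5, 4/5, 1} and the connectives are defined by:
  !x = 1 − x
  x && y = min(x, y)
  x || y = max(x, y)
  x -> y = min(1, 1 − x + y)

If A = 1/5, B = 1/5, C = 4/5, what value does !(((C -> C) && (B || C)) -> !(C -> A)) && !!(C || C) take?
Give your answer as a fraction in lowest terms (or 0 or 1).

1/5

C -> C = 4/5 -> 4/5 = 1
B || C = 1/5 || 4/5 = 4/5
(C -> C) && (B || C) = 1 && 4/5 = 4/5
C -> A = 4/5 -> 1/5 = 2/5
!(C -> A) = !2/5 = 3/5
((C -> C) && (B || C)) -> !(C -> A) = 4/5 -> 3/5 = 4/5
!(((C -> C) && (B || C)) -> !(C -> A)) = !4/5 = 1/5
C || C = 4/5 || 4/5 = 4/5
!(C || C) = !4/5 = 1/5
!!(C || C) = !1/5 = 4/5
!(((C -> C) && (B || C)) -> !(C -> A)) && !!(C || C) = 1/5 && 4/5 = 1/5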